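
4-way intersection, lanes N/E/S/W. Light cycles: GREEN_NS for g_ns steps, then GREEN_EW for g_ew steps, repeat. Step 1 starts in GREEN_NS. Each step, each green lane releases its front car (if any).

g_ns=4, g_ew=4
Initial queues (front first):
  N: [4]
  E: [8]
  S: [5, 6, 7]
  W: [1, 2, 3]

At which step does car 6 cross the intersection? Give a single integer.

Step 1 [NS]: N:car4-GO,E:wait,S:car5-GO,W:wait | queues: N=0 E=1 S=2 W=3
Step 2 [NS]: N:empty,E:wait,S:car6-GO,W:wait | queues: N=0 E=1 S=1 W=3
Step 3 [NS]: N:empty,E:wait,S:car7-GO,W:wait | queues: N=0 E=1 S=0 W=3
Step 4 [NS]: N:empty,E:wait,S:empty,W:wait | queues: N=0 E=1 S=0 W=3
Step 5 [EW]: N:wait,E:car8-GO,S:wait,W:car1-GO | queues: N=0 E=0 S=0 W=2
Step 6 [EW]: N:wait,E:empty,S:wait,W:car2-GO | queues: N=0 E=0 S=0 W=1
Step 7 [EW]: N:wait,E:empty,S:wait,W:car3-GO | queues: N=0 E=0 S=0 W=0
Car 6 crosses at step 2

2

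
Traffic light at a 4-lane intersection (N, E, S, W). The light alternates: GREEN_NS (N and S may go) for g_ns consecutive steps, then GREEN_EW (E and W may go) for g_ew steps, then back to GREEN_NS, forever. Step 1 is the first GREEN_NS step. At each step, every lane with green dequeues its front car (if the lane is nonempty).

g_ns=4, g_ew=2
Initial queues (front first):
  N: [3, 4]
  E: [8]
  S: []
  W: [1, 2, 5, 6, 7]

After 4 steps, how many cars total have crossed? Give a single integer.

Answer: 2

Derivation:
Step 1 [NS]: N:car3-GO,E:wait,S:empty,W:wait | queues: N=1 E=1 S=0 W=5
Step 2 [NS]: N:car4-GO,E:wait,S:empty,W:wait | queues: N=0 E=1 S=0 W=5
Step 3 [NS]: N:empty,E:wait,S:empty,W:wait | queues: N=0 E=1 S=0 W=5
Step 4 [NS]: N:empty,E:wait,S:empty,W:wait | queues: N=0 E=1 S=0 W=5
Cars crossed by step 4: 2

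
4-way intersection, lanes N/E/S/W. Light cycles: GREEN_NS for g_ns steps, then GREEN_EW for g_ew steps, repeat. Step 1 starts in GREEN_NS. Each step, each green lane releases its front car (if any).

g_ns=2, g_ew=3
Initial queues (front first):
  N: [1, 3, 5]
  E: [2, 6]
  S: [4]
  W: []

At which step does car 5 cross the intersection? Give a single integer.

Step 1 [NS]: N:car1-GO,E:wait,S:car4-GO,W:wait | queues: N=2 E=2 S=0 W=0
Step 2 [NS]: N:car3-GO,E:wait,S:empty,W:wait | queues: N=1 E=2 S=0 W=0
Step 3 [EW]: N:wait,E:car2-GO,S:wait,W:empty | queues: N=1 E=1 S=0 W=0
Step 4 [EW]: N:wait,E:car6-GO,S:wait,W:empty | queues: N=1 E=0 S=0 W=0
Step 5 [EW]: N:wait,E:empty,S:wait,W:empty | queues: N=1 E=0 S=0 W=0
Step 6 [NS]: N:car5-GO,E:wait,S:empty,W:wait | queues: N=0 E=0 S=0 W=0
Car 5 crosses at step 6

6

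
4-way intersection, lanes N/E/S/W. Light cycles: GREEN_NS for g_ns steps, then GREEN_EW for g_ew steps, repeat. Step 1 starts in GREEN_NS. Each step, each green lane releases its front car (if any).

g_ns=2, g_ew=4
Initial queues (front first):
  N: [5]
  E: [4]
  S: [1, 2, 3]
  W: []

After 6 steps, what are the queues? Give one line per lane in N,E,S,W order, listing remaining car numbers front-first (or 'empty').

Step 1 [NS]: N:car5-GO,E:wait,S:car1-GO,W:wait | queues: N=0 E=1 S=2 W=0
Step 2 [NS]: N:empty,E:wait,S:car2-GO,W:wait | queues: N=0 E=1 S=1 W=0
Step 3 [EW]: N:wait,E:car4-GO,S:wait,W:empty | queues: N=0 E=0 S=1 W=0
Step 4 [EW]: N:wait,E:empty,S:wait,W:empty | queues: N=0 E=0 S=1 W=0
Step 5 [EW]: N:wait,E:empty,S:wait,W:empty | queues: N=0 E=0 S=1 W=0
Step 6 [EW]: N:wait,E:empty,S:wait,W:empty | queues: N=0 E=0 S=1 W=0

N: empty
E: empty
S: 3
W: empty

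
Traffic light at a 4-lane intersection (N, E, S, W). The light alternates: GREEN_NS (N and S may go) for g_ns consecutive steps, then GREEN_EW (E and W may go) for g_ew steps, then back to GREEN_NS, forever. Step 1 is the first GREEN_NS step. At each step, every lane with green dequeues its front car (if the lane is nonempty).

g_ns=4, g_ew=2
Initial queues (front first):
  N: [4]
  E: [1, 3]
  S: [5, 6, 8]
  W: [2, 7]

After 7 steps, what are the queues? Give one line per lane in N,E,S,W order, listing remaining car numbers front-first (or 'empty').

Step 1 [NS]: N:car4-GO,E:wait,S:car5-GO,W:wait | queues: N=0 E=2 S=2 W=2
Step 2 [NS]: N:empty,E:wait,S:car6-GO,W:wait | queues: N=0 E=2 S=1 W=2
Step 3 [NS]: N:empty,E:wait,S:car8-GO,W:wait | queues: N=0 E=2 S=0 W=2
Step 4 [NS]: N:empty,E:wait,S:empty,W:wait | queues: N=0 E=2 S=0 W=2
Step 5 [EW]: N:wait,E:car1-GO,S:wait,W:car2-GO | queues: N=0 E=1 S=0 W=1
Step 6 [EW]: N:wait,E:car3-GO,S:wait,W:car7-GO | queues: N=0 E=0 S=0 W=0

N: empty
E: empty
S: empty
W: empty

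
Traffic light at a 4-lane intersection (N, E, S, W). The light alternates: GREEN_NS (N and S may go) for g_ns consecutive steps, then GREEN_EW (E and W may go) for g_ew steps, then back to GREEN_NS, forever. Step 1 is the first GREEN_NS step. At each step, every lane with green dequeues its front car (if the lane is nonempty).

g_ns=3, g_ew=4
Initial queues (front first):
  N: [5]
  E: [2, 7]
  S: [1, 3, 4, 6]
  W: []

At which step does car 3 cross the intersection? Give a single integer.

Step 1 [NS]: N:car5-GO,E:wait,S:car1-GO,W:wait | queues: N=0 E=2 S=3 W=0
Step 2 [NS]: N:empty,E:wait,S:car3-GO,W:wait | queues: N=0 E=2 S=2 W=0
Step 3 [NS]: N:empty,E:wait,S:car4-GO,W:wait | queues: N=0 E=2 S=1 W=0
Step 4 [EW]: N:wait,E:car2-GO,S:wait,W:empty | queues: N=0 E=1 S=1 W=0
Step 5 [EW]: N:wait,E:car7-GO,S:wait,W:empty | queues: N=0 E=0 S=1 W=0
Step 6 [EW]: N:wait,E:empty,S:wait,W:empty | queues: N=0 E=0 S=1 W=0
Step 7 [EW]: N:wait,E:empty,S:wait,W:empty | queues: N=0 E=0 S=1 W=0
Step 8 [NS]: N:empty,E:wait,S:car6-GO,W:wait | queues: N=0 E=0 S=0 W=0
Car 3 crosses at step 2

2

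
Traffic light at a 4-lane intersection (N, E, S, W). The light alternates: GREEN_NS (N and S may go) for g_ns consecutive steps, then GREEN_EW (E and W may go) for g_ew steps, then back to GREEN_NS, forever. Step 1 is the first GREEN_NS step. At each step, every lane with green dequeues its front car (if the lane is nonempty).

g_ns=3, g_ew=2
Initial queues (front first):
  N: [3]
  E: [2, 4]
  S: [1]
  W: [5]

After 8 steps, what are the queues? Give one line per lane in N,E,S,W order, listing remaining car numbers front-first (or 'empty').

Step 1 [NS]: N:car3-GO,E:wait,S:car1-GO,W:wait | queues: N=0 E=2 S=0 W=1
Step 2 [NS]: N:empty,E:wait,S:empty,W:wait | queues: N=0 E=2 S=0 W=1
Step 3 [NS]: N:empty,E:wait,S:empty,W:wait | queues: N=0 E=2 S=0 W=1
Step 4 [EW]: N:wait,E:car2-GO,S:wait,W:car5-GO | queues: N=0 E=1 S=0 W=0
Step 5 [EW]: N:wait,E:car4-GO,S:wait,W:empty | queues: N=0 E=0 S=0 W=0

N: empty
E: empty
S: empty
W: empty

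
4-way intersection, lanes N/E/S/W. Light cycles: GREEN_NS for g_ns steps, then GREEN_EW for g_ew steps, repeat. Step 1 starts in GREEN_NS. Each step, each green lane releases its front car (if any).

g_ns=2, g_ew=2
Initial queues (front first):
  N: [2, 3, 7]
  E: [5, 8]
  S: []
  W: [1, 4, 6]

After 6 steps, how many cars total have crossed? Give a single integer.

Answer: 7

Derivation:
Step 1 [NS]: N:car2-GO,E:wait,S:empty,W:wait | queues: N=2 E=2 S=0 W=3
Step 2 [NS]: N:car3-GO,E:wait,S:empty,W:wait | queues: N=1 E=2 S=0 W=3
Step 3 [EW]: N:wait,E:car5-GO,S:wait,W:car1-GO | queues: N=1 E=1 S=0 W=2
Step 4 [EW]: N:wait,E:car8-GO,S:wait,W:car4-GO | queues: N=1 E=0 S=0 W=1
Step 5 [NS]: N:car7-GO,E:wait,S:empty,W:wait | queues: N=0 E=0 S=0 W=1
Step 6 [NS]: N:empty,E:wait,S:empty,W:wait | queues: N=0 E=0 S=0 W=1
Cars crossed by step 6: 7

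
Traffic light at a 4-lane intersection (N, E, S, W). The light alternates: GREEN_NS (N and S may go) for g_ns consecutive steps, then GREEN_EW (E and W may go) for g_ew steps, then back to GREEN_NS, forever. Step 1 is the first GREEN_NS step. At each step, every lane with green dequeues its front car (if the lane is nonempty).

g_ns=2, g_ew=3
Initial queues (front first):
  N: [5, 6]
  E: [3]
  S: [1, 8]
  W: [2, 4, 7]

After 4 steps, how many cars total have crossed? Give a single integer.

Answer: 7

Derivation:
Step 1 [NS]: N:car5-GO,E:wait,S:car1-GO,W:wait | queues: N=1 E=1 S=1 W=3
Step 2 [NS]: N:car6-GO,E:wait,S:car8-GO,W:wait | queues: N=0 E=1 S=0 W=3
Step 3 [EW]: N:wait,E:car3-GO,S:wait,W:car2-GO | queues: N=0 E=0 S=0 W=2
Step 4 [EW]: N:wait,E:empty,S:wait,W:car4-GO | queues: N=0 E=0 S=0 W=1
Cars crossed by step 4: 7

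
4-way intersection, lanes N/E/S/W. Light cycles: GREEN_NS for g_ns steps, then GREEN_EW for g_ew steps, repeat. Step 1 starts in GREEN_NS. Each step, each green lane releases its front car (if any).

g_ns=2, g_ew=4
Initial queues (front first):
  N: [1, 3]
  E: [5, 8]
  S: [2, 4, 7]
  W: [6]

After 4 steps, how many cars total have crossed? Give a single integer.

Step 1 [NS]: N:car1-GO,E:wait,S:car2-GO,W:wait | queues: N=1 E=2 S=2 W=1
Step 2 [NS]: N:car3-GO,E:wait,S:car4-GO,W:wait | queues: N=0 E=2 S=1 W=1
Step 3 [EW]: N:wait,E:car5-GO,S:wait,W:car6-GO | queues: N=0 E=1 S=1 W=0
Step 4 [EW]: N:wait,E:car8-GO,S:wait,W:empty | queues: N=0 E=0 S=1 W=0
Cars crossed by step 4: 7

Answer: 7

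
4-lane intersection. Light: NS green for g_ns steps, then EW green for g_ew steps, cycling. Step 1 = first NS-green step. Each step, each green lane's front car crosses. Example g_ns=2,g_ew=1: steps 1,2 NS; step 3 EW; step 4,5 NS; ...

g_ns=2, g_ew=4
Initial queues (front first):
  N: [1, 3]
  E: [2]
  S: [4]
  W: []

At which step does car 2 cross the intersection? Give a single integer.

Step 1 [NS]: N:car1-GO,E:wait,S:car4-GO,W:wait | queues: N=1 E=1 S=0 W=0
Step 2 [NS]: N:car3-GO,E:wait,S:empty,W:wait | queues: N=0 E=1 S=0 W=0
Step 3 [EW]: N:wait,E:car2-GO,S:wait,W:empty | queues: N=0 E=0 S=0 W=0
Car 2 crosses at step 3

3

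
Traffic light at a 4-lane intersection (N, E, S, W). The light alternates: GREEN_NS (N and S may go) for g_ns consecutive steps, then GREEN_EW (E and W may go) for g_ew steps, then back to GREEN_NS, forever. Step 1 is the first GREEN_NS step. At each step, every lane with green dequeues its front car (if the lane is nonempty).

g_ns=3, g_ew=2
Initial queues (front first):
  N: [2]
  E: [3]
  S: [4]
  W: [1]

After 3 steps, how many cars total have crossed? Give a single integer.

Step 1 [NS]: N:car2-GO,E:wait,S:car4-GO,W:wait | queues: N=0 E=1 S=0 W=1
Step 2 [NS]: N:empty,E:wait,S:empty,W:wait | queues: N=0 E=1 S=0 W=1
Step 3 [NS]: N:empty,E:wait,S:empty,W:wait | queues: N=0 E=1 S=0 W=1
Cars crossed by step 3: 2

Answer: 2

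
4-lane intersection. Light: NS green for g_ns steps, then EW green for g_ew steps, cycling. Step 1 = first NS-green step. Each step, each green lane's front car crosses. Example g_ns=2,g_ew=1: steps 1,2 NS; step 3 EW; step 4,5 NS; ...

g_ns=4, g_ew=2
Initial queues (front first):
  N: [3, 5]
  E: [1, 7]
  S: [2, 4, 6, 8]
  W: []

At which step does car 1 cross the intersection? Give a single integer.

Step 1 [NS]: N:car3-GO,E:wait,S:car2-GO,W:wait | queues: N=1 E=2 S=3 W=0
Step 2 [NS]: N:car5-GO,E:wait,S:car4-GO,W:wait | queues: N=0 E=2 S=2 W=0
Step 3 [NS]: N:empty,E:wait,S:car6-GO,W:wait | queues: N=0 E=2 S=1 W=0
Step 4 [NS]: N:empty,E:wait,S:car8-GO,W:wait | queues: N=0 E=2 S=0 W=0
Step 5 [EW]: N:wait,E:car1-GO,S:wait,W:empty | queues: N=0 E=1 S=0 W=0
Step 6 [EW]: N:wait,E:car7-GO,S:wait,W:empty | queues: N=0 E=0 S=0 W=0
Car 1 crosses at step 5

5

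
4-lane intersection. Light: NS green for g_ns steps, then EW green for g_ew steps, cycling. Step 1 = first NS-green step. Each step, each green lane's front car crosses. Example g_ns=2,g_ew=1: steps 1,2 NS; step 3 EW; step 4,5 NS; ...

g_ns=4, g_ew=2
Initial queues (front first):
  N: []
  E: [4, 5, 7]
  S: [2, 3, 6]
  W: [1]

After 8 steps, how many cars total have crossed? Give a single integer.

Answer: 6

Derivation:
Step 1 [NS]: N:empty,E:wait,S:car2-GO,W:wait | queues: N=0 E=3 S=2 W=1
Step 2 [NS]: N:empty,E:wait,S:car3-GO,W:wait | queues: N=0 E=3 S=1 W=1
Step 3 [NS]: N:empty,E:wait,S:car6-GO,W:wait | queues: N=0 E=3 S=0 W=1
Step 4 [NS]: N:empty,E:wait,S:empty,W:wait | queues: N=0 E=3 S=0 W=1
Step 5 [EW]: N:wait,E:car4-GO,S:wait,W:car1-GO | queues: N=0 E=2 S=0 W=0
Step 6 [EW]: N:wait,E:car5-GO,S:wait,W:empty | queues: N=0 E=1 S=0 W=0
Step 7 [NS]: N:empty,E:wait,S:empty,W:wait | queues: N=0 E=1 S=0 W=0
Step 8 [NS]: N:empty,E:wait,S:empty,W:wait | queues: N=0 E=1 S=0 W=0
Cars crossed by step 8: 6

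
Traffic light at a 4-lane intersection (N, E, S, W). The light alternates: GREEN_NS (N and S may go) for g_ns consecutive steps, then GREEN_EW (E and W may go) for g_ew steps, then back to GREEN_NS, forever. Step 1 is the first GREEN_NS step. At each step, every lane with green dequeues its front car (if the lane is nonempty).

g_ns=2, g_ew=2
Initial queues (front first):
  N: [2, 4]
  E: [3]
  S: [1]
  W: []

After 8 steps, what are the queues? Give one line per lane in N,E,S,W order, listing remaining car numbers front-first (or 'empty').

Step 1 [NS]: N:car2-GO,E:wait,S:car1-GO,W:wait | queues: N=1 E=1 S=0 W=0
Step 2 [NS]: N:car4-GO,E:wait,S:empty,W:wait | queues: N=0 E=1 S=0 W=0
Step 3 [EW]: N:wait,E:car3-GO,S:wait,W:empty | queues: N=0 E=0 S=0 W=0

N: empty
E: empty
S: empty
W: empty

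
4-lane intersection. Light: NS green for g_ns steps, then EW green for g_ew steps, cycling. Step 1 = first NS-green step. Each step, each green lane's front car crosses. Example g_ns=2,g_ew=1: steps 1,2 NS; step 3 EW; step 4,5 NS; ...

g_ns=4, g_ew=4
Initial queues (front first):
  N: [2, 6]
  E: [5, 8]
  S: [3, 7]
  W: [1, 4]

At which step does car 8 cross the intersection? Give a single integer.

Step 1 [NS]: N:car2-GO,E:wait,S:car3-GO,W:wait | queues: N=1 E=2 S=1 W=2
Step 2 [NS]: N:car6-GO,E:wait,S:car7-GO,W:wait | queues: N=0 E=2 S=0 W=2
Step 3 [NS]: N:empty,E:wait,S:empty,W:wait | queues: N=0 E=2 S=0 W=2
Step 4 [NS]: N:empty,E:wait,S:empty,W:wait | queues: N=0 E=2 S=0 W=2
Step 5 [EW]: N:wait,E:car5-GO,S:wait,W:car1-GO | queues: N=0 E=1 S=0 W=1
Step 6 [EW]: N:wait,E:car8-GO,S:wait,W:car4-GO | queues: N=0 E=0 S=0 W=0
Car 8 crosses at step 6

6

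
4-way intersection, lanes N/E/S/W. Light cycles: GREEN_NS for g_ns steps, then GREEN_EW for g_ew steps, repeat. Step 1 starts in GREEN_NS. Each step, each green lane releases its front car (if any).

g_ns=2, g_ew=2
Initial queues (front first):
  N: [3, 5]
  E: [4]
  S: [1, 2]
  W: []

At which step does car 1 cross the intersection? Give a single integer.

Step 1 [NS]: N:car3-GO,E:wait,S:car1-GO,W:wait | queues: N=1 E=1 S=1 W=0
Step 2 [NS]: N:car5-GO,E:wait,S:car2-GO,W:wait | queues: N=0 E=1 S=0 W=0
Step 3 [EW]: N:wait,E:car4-GO,S:wait,W:empty | queues: N=0 E=0 S=0 W=0
Car 1 crosses at step 1

1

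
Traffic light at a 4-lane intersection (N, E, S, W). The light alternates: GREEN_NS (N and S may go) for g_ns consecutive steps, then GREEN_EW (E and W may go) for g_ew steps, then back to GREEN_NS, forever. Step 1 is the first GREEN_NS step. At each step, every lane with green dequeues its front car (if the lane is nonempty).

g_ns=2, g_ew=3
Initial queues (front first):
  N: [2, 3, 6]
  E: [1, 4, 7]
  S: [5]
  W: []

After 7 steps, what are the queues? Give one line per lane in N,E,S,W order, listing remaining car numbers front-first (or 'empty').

Step 1 [NS]: N:car2-GO,E:wait,S:car5-GO,W:wait | queues: N=2 E=3 S=0 W=0
Step 2 [NS]: N:car3-GO,E:wait,S:empty,W:wait | queues: N=1 E=3 S=0 W=0
Step 3 [EW]: N:wait,E:car1-GO,S:wait,W:empty | queues: N=1 E=2 S=0 W=0
Step 4 [EW]: N:wait,E:car4-GO,S:wait,W:empty | queues: N=1 E=1 S=0 W=0
Step 5 [EW]: N:wait,E:car7-GO,S:wait,W:empty | queues: N=1 E=0 S=0 W=0
Step 6 [NS]: N:car6-GO,E:wait,S:empty,W:wait | queues: N=0 E=0 S=0 W=0

N: empty
E: empty
S: empty
W: empty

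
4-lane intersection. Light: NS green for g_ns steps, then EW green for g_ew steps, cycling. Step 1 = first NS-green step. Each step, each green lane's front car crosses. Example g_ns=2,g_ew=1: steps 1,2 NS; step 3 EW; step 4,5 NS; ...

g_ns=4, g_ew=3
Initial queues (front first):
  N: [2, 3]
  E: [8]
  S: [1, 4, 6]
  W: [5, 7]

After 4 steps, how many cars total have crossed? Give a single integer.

Answer: 5

Derivation:
Step 1 [NS]: N:car2-GO,E:wait,S:car1-GO,W:wait | queues: N=1 E=1 S=2 W=2
Step 2 [NS]: N:car3-GO,E:wait,S:car4-GO,W:wait | queues: N=0 E=1 S=1 W=2
Step 3 [NS]: N:empty,E:wait,S:car6-GO,W:wait | queues: N=0 E=1 S=0 W=2
Step 4 [NS]: N:empty,E:wait,S:empty,W:wait | queues: N=0 E=1 S=0 W=2
Cars crossed by step 4: 5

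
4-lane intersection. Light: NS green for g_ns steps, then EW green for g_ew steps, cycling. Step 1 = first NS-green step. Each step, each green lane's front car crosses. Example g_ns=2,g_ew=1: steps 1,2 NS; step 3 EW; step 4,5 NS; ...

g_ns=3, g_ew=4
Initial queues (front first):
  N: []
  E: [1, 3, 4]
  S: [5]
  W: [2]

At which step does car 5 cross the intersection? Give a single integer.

Step 1 [NS]: N:empty,E:wait,S:car5-GO,W:wait | queues: N=0 E=3 S=0 W=1
Step 2 [NS]: N:empty,E:wait,S:empty,W:wait | queues: N=0 E=3 S=0 W=1
Step 3 [NS]: N:empty,E:wait,S:empty,W:wait | queues: N=0 E=3 S=0 W=1
Step 4 [EW]: N:wait,E:car1-GO,S:wait,W:car2-GO | queues: N=0 E=2 S=0 W=0
Step 5 [EW]: N:wait,E:car3-GO,S:wait,W:empty | queues: N=0 E=1 S=0 W=0
Step 6 [EW]: N:wait,E:car4-GO,S:wait,W:empty | queues: N=0 E=0 S=0 W=0
Car 5 crosses at step 1

1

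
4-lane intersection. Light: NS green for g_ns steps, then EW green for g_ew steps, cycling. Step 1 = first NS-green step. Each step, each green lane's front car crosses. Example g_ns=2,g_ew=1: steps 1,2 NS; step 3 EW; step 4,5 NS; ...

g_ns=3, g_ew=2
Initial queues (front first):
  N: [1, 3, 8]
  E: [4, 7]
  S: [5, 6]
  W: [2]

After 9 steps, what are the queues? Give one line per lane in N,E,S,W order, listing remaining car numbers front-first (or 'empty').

Step 1 [NS]: N:car1-GO,E:wait,S:car5-GO,W:wait | queues: N=2 E=2 S=1 W=1
Step 2 [NS]: N:car3-GO,E:wait,S:car6-GO,W:wait | queues: N=1 E=2 S=0 W=1
Step 3 [NS]: N:car8-GO,E:wait,S:empty,W:wait | queues: N=0 E=2 S=0 W=1
Step 4 [EW]: N:wait,E:car4-GO,S:wait,W:car2-GO | queues: N=0 E=1 S=0 W=0
Step 5 [EW]: N:wait,E:car7-GO,S:wait,W:empty | queues: N=0 E=0 S=0 W=0

N: empty
E: empty
S: empty
W: empty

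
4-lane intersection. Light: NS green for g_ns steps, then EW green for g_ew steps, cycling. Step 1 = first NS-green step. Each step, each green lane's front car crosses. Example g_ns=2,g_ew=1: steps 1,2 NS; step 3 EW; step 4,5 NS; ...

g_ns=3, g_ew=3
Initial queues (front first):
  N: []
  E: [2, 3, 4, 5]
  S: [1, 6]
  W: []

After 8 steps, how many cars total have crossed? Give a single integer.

Answer: 5

Derivation:
Step 1 [NS]: N:empty,E:wait,S:car1-GO,W:wait | queues: N=0 E=4 S=1 W=0
Step 2 [NS]: N:empty,E:wait,S:car6-GO,W:wait | queues: N=0 E=4 S=0 W=0
Step 3 [NS]: N:empty,E:wait,S:empty,W:wait | queues: N=0 E=4 S=0 W=0
Step 4 [EW]: N:wait,E:car2-GO,S:wait,W:empty | queues: N=0 E=3 S=0 W=0
Step 5 [EW]: N:wait,E:car3-GO,S:wait,W:empty | queues: N=0 E=2 S=0 W=0
Step 6 [EW]: N:wait,E:car4-GO,S:wait,W:empty | queues: N=0 E=1 S=0 W=0
Step 7 [NS]: N:empty,E:wait,S:empty,W:wait | queues: N=0 E=1 S=0 W=0
Step 8 [NS]: N:empty,E:wait,S:empty,W:wait | queues: N=0 E=1 S=0 W=0
Cars crossed by step 8: 5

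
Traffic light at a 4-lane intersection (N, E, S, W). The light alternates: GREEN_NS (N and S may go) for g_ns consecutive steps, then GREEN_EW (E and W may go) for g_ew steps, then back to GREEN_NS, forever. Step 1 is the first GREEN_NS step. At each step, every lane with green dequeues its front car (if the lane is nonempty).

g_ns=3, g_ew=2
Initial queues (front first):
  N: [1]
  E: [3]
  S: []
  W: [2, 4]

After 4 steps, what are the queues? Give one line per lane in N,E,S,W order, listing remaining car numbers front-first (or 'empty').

Step 1 [NS]: N:car1-GO,E:wait,S:empty,W:wait | queues: N=0 E=1 S=0 W=2
Step 2 [NS]: N:empty,E:wait,S:empty,W:wait | queues: N=0 E=1 S=0 W=2
Step 3 [NS]: N:empty,E:wait,S:empty,W:wait | queues: N=0 E=1 S=0 W=2
Step 4 [EW]: N:wait,E:car3-GO,S:wait,W:car2-GO | queues: N=0 E=0 S=0 W=1

N: empty
E: empty
S: empty
W: 4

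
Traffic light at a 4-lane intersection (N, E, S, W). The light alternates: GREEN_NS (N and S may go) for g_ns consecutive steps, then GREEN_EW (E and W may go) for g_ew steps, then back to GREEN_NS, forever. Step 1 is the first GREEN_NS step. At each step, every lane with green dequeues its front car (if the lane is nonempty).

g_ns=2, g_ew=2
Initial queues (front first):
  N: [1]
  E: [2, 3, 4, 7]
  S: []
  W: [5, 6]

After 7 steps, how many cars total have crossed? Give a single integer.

Answer: 6

Derivation:
Step 1 [NS]: N:car1-GO,E:wait,S:empty,W:wait | queues: N=0 E=4 S=0 W=2
Step 2 [NS]: N:empty,E:wait,S:empty,W:wait | queues: N=0 E=4 S=0 W=2
Step 3 [EW]: N:wait,E:car2-GO,S:wait,W:car5-GO | queues: N=0 E=3 S=0 W=1
Step 4 [EW]: N:wait,E:car3-GO,S:wait,W:car6-GO | queues: N=0 E=2 S=0 W=0
Step 5 [NS]: N:empty,E:wait,S:empty,W:wait | queues: N=0 E=2 S=0 W=0
Step 6 [NS]: N:empty,E:wait,S:empty,W:wait | queues: N=0 E=2 S=0 W=0
Step 7 [EW]: N:wait,E:car4-GO,S:wait,W:empty | queues: N=0 E=1 S=0 W=0
Cars crossed by step 7: 6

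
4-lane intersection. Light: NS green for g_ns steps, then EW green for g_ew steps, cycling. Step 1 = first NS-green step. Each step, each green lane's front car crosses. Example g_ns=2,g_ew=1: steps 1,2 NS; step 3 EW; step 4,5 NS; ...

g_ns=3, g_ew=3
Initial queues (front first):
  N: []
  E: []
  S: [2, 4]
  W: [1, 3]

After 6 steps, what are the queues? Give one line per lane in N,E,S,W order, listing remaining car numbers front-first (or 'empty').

Step 1 [NS]: N:empty,E:wait,S:car2-GO,W:wait | queues: N=0 E=0 S=1 W=2
Step 2 [NS]: N:empty,E:wait,S:car4-GO,W:wait | queues: N=0 E=0 S=0 W=2
Step 3 [NS]: N:empty,E:wait,S:empty,W:wait | queues: N=0 E=0 S=0 W=2
Step 4 [EW]: N:wait,E:empty,S:wait,W:car1-GO | queues: N=0 E=0 S=0 W=1
Step 5 [EW]: N:wait,E:empty,S:wait,W:car3-GO | queues: N=0 E=0 S=0 W=0

N: empty
E: empty
S: empty
W: empty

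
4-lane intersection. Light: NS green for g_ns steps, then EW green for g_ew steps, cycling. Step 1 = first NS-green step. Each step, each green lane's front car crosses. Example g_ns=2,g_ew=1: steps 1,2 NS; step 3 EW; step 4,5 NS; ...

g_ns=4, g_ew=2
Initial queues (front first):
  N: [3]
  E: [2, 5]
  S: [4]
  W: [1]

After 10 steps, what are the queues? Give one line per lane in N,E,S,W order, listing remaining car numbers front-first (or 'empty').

Step 1 [NS]: N:car3-GO,E:wait,S:car4-GO,W:wait | queues: N=0 E=2 S=0 W=1
Step 2 [NS]: N:empty,E:wait,S:empty,W:wait | queues: N=0 E=2 S=0 W=1
Step 3 [NS]: N:empty,E:wait,S:empty,W:wait | queues: N=0 E=2 S=0 W=1
Step 4 [NS]: N:empty,E:wait,S:empty,W:wait | queues: N=0 E=2 S=0 W=1
Step 5 [EW]: N:wait,E:car2-GO,S:wait,W:car1-GO | queues: N=0 E=1 S=0 W=0
Step 6 [EW]: N:wait,E:car5-GO,S:wait,W:empty | queues: N=0 E=0 S=0 W=0

N: empty
E: empty
S: empty
W: empty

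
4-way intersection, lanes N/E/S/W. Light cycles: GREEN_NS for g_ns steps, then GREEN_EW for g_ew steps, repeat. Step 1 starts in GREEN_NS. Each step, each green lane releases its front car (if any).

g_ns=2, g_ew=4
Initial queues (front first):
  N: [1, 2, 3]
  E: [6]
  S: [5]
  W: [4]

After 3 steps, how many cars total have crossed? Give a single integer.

Answer: 5

Derivation:
Step 1 [NS]: N:car1-GO,E:wait,S:car5-GO,W:wait | queues: N=2 E=1 S=0 W=1
Step 2 [NS]: N:car2-GO,E:wait,S:empty,W:wait | queues: N=1 E=1 S=0 W=1
Step 3 [EW]: N:wait,E:car6-GO,S:wait,W:car4-GO | queues: N=1 E=0 S=0 W=0
Cars crossed by step 3: 5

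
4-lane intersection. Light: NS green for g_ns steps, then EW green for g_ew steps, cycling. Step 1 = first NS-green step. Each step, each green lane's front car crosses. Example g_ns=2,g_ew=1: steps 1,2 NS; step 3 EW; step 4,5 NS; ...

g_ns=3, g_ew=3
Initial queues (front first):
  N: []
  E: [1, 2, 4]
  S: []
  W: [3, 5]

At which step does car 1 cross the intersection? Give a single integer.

Step 1 [NS]: N:empty,E:wait,S:empty,W:wait | queues: N=0 E=3 S=0 W=2
Step 2 [NS]: N:empty,E:wait,S:empty,W:wait | queues: N=0 E=3 S=0 W=2
Step 3 [NS]: N:empty,E:wait,S:empty,W:wait | queues: N=0 E=3 S=0 W=2
Step 4 [EW]: N:wait,E:car1-GO,S:wait,W:car3-GO | queues: N=0 E=2 S=0 W=1
Step 5 [EW]: N:wait,E:car2-GO,S:wait,W:car5-GO | queues: N=0 E=1 S=0 W=0
Step 6 [EW]: N:wait,E:car4-GO,S:wait,W:empty | queues: N=0 E=0 S=0 W=0
Car 1 crosses at step 4

4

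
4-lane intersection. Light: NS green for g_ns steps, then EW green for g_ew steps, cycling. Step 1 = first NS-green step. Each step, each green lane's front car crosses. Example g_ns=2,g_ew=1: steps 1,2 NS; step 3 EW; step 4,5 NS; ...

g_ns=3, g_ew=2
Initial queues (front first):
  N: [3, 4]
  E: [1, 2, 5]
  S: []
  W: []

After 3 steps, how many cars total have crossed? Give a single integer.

Step 1 [NS]: N:car3-GO,E:wait,S:empty,W:wait | queues: N=1 E=3 S=0 W=0
Step 2 [NS]: N:car4-GO,E:wait,S:empty,W:wait | queues: N=0 E=3 S=0 W=0
Step 3 [NS]: N:empty,E:wait,S:empty,W:wait | queues: N=0 E=3 S=0 W=0
Cars crossed by step 3: 2

Answer: 2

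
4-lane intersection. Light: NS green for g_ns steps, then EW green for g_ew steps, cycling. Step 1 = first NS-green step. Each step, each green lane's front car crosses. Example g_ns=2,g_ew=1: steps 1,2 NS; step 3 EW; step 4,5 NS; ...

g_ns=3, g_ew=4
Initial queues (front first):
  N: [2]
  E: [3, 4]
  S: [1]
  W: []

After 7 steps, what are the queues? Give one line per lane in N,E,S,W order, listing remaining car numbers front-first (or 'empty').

Step 1 [NS]: N:car2-GO,E:wait,S:car1-GO,W:wait | queues: N=0 E=2 S=0 W=0
Step 2 [NS]: N:empty,E:wait,S:empty,W:wait | queues: N=0 E=2 S=0 W=0
Step 3 [NS]: N:empty,E:wait,S:empty,W:wait | queues: N=0 E=2 S=0 W=0
Step 4 [EW]: N:wait,E:car3-GO,S:wait,W:empty | queues: N=0 E=1 S=0 W=0
Step 5 [EW]: N:wait,E:car4-GO,S:wait,W:empty | queues: N=0 E=0 S=0 W=0

N: empty
E: empty
S: empty
W: empty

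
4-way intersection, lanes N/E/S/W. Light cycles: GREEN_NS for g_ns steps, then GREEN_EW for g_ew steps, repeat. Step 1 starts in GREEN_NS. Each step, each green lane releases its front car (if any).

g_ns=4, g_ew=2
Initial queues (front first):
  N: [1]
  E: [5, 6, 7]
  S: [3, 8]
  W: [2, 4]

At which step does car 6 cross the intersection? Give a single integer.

Step 1 [NS]: N:car1-GO,E:wait,S:car3-GO,W:wait | queues: N=0 E=3 S=1 W=2
Step 2 [NS]: N:empty,E:wait,S:car8-GO,W:wait | queues: N=0 E=3 S=0 W=2
Step 3 [NS]: N:empty,E:wait,S:empty,W:wait | queues: N=0 E=3 S=0 W=2
Step 4 [NS]: N:empty,E:wait,S:empty,W:wait | queues: N=0 E=3 S=0 W=2
Step 5 [EW]: N:wait,E:car5-GO,S:wait,W:car2-GO | queues: N=0 E=2 S=0 W=1
Step 6 [EW]: N:wait,E:car6-GO,S:wait,W:car4-GO | queues: N=0 E=1 S=0 W=0
Step 7 [NS]: N:empty,E:wait,S:empty,W:wait | queues: N=0 E=1 S=0 W=0
Step 8 [NS]: N:empty,E:wait,S:empty,W:wait | queues: N=0 E=1 S=0 W=0
Step 9 [NS]: N:empty,E:wait,S:empty,W:wait | queues: N=0 E=1 S=0 W=0
Step 10 [NS]: N:empty,E:wait,S:empty,W:wait | queues: N=0 E=1 S=0 W=0
Step 11 [EW]: N:wait,E:car7-GO,S:wait,W:empty | queues: N=0 E=0 S=0 W=0
Car 6 crosses at step 6

6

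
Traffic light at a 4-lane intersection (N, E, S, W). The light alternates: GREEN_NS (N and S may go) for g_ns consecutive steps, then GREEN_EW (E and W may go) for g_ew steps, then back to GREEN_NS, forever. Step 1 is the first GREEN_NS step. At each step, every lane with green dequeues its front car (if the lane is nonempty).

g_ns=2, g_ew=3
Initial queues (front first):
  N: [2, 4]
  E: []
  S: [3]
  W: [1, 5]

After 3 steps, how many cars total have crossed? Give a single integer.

Step 1 [NS]: N:car2-GO,E:wait,S:car3-GO,W:wait | queues: N=1 E=0 S=0 W=2
Step 2 [NS]: N:car4-GO,E:wait,S:empty,W:wait | queues: N=0 E=0 S=0 W=2
Step 3 [EW]: N:wait,E:empty,S:wait,W:car1-GO | queues: N=0 E=0 S=0 W=1
Cars crossed by step 3: 4

Answer: 4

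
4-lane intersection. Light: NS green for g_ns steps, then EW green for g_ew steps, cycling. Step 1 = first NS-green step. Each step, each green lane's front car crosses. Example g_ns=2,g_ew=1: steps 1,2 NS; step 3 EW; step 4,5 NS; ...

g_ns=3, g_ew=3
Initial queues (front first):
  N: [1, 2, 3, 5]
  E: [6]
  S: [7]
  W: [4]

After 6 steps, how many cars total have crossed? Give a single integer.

Step 1 [NS]: N:car1-GO,E:wait,S:car7-GO,W:wait | queues: N=3 E=1 S=0 W=1
Step 2 [NS]: N:car2-GO,E:wait,S:empty,W:wait | queues: N=2 E=1 S=0 W=1
Step 3 [NS]: N:car3-GO,E:wait,S:empty,W:wait | queues: N=1 E=1 S=0 W=1
Step 4 [EW]: N:wait,E:car6-GO,S:wait,W:car4-GO | queues: N=1 E=0 S=0 W=0
Step 5 [EW]: N:wait,E:empty,S:wait,W:empty | queues: N=1 E=0 S=0 W=0
Step 6 [EW]: N:wait,E:empty,S:wait,W:empty | queues: N=1 E=0 S=0 W=0
Cars crossed by step 6: 6

Answer: 6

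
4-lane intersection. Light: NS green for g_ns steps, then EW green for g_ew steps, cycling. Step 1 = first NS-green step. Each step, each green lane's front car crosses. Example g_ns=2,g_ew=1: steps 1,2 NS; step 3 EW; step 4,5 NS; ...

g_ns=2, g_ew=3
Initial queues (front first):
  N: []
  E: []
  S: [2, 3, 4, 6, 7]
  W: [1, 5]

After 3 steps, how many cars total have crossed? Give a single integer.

Step 1 [NS]: N:empty,E:wait,S:car2-GO,W:wait | queues: N=0 E=0 S=4 W=2
Step 2 [NS]: N:empty,E:wait,S:car3-GO,W:wait | queues: N=0 E=0 S=3 W=2
Step 3 [EW]: N:wait,E:empty,S:wait,W:car1-GO | queues: N=0 E=0 S=3 W=1
Cars crossed by step 3: 3

Answer: 3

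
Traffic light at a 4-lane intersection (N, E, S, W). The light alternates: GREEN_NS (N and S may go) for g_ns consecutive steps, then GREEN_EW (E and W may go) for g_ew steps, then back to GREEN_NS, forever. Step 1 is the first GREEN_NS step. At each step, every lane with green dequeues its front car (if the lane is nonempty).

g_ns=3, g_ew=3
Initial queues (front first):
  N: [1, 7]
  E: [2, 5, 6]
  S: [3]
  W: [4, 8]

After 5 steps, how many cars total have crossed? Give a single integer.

Step 1 [NS]: N:car1-GO,E:wait,S:car3-GO,W:wait | queues: N=1 E=3 S=0 W=2
Step 2 [NS]: N:car7-GO,E:wait,S:empty,W:wait | queues: N=0 E=3 S=0 W=2
Step 3 [NS]: N:empty,E:wait,S:empty,W:wait | queues: N=0 E=3 S=0 W=2
Step 4 [EW]: N:wait,E:car2-GO,S:wait,W:car4-GO | queues: N=0 E=2 S=0 W=1
Step 5 [EW]: N:wait,E:car5-GO,S:wait,W:car8-GO | queues: N=0 E=1 S=0 W=0
Cars crossed by step 5: 7

Answer: 7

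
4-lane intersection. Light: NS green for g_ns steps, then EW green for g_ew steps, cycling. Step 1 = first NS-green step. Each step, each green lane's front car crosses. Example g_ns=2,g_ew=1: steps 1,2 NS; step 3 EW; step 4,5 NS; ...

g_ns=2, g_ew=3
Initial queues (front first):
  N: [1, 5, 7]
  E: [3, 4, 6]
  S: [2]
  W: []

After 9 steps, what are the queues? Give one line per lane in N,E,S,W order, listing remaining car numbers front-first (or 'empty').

Step 1 [NS]: N:car1-GO,E:wait,S:car2-GO,W:wait | queues: N=2 E=3 S=0 W=0
Step 2 [NS]: N:car5-GO,E:wait,S:empty,W:wait | queues: N=1 E=3 S=0 W=0
Step 3 [EW]: N:wait,E:car3-GO,S:wait,W:empty | queues: N=1 E=2 S=0 W=0
Step 4 [EW]: N:wait,E:car4-GO,S:wait,W:empty | queues: N=1 E=1 S=0 W=0
Step 5 [EW]: N:wait,E:car6-GO,S:wait,W:empty | queues: N=1 E=0 S=0 W=0
Step 6 [NS]: N:car7-GO,E:wait,S:empty,W:wait | queues: N=0 E=0 S=0 W=0

N: empty
E: empty
S: empty
W: empty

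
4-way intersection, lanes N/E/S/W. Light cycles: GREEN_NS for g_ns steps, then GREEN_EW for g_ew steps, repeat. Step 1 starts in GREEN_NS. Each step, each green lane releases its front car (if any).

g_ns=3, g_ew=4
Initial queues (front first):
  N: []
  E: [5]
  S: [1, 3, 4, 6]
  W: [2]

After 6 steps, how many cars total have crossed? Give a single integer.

Answer: 5

Derivation:
Step 1 [NS]: N:empty,E:wait,S:car1-GO,W:wait | queues: N=0 E=1 S=3 W=1
Step 2 [NS]: N:empty,E:wait,S:car3-GO,W:wait | queues: N=0 E=1 S=2 W=1
Step 3 [NS]: N:empty,E:wait,S:car4-GO,W:wait | queues: N=0 E=1 S=1 W=1
Step 4 [EW]: N:wait,E:car5-GO,S:wait,W:car2-GO | queues: N=0 E=0 S=1 W=0
Step 5 [EW]: N:wait,E:empty,S:wait,W:empty | queues: N=0 E=0 S=1 W=0
Step 6 [EW]: N:wait,E:empty,S:wait,W:empty | queues: N=0 E=0 S=1 W=0
Cars crossed by step 6: 5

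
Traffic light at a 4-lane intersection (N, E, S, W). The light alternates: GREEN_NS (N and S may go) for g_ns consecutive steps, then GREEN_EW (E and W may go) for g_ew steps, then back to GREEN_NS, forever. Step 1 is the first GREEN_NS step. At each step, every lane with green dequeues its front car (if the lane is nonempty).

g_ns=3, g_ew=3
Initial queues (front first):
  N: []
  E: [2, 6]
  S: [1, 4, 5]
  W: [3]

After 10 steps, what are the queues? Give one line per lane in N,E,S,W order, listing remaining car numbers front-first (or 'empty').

Step 1 [NS]: N:empty,E:wait,S:car1-GO,W:wait | queues: N=0 E=2 S=2 W=1
Step 2 [NS]: N:empty,E:wait,S:car4-GO,W:wait | queues: N=0 E=2 S=1 W=1
Step 3 [NS]: N:empty,E:wait,S:car5-GO,W:wait | queues: N=0 E=2 S=0 W=1
Step 4 [EW]: N:wait,E:car2-GO,S:wait,W:car3-GO | queues: N=0 E=1 S=0 W=0
Step 5 [EW]: N:wait,E:car6-GO,S:wait,W:empty | queues: N=0 E=0 S=0 W=0

N: empty
E: empty
S: empty
W: empty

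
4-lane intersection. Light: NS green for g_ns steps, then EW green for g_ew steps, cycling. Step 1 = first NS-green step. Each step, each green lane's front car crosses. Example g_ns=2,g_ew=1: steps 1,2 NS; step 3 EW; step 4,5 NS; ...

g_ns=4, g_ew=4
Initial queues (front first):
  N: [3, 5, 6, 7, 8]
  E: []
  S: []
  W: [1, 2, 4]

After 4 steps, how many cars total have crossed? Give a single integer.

Step 1 [NS]: N:car3-GO,E:wait,S:empty,W:wait | queues: N=4 E=0 S=0 W=3
Step 2 [NS]: N:car5-GO,E:wait,S:empty,W:wait | queues: N=3 E=0 S=0 W=3
Step 3 [NS]: N:car6-GO,E:wait,S:empty,W:wait | queues: N=2 E=0 S=0 W=3
Step 4 [NS]: N:car7-GO,E:wait,S:empty,W:wait | queues: N=1 E=0 S=0 W=3
Cars crossed by step 4: 4

Answer: 4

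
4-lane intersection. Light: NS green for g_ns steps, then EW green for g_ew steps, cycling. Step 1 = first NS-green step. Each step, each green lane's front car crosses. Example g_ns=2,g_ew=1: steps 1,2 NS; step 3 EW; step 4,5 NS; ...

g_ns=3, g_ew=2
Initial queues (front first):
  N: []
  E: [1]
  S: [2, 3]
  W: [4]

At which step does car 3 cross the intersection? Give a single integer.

Step 1 [NS]: N:empty,E:wait,S:car2-GO,W:wait | queues: N=0 E=1 S=1 W=1
Step 2 [NS]: N:empty,E:wait,S:car3-GO,W:wait | queues: N=0 E=1 S=0 W=1
Step 3 [NS]: N:empty,E:wait,S:empty,W:wait | queues: N=0 E=1 S=0 W=1
Step 4 [EW]: N:wait,E:car1-GO,S:wait,W:car4-GO | queues: N=0 E=0 S=0 W=0
Car 3 crosses at step 2

2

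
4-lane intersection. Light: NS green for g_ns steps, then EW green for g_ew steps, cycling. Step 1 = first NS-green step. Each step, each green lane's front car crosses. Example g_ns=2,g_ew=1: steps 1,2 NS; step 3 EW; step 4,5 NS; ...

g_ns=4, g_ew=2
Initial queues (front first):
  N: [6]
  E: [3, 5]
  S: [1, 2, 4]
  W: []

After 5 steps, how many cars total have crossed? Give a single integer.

Answer: 5

Derivation:
Step 1 [NS]: N:car6-GO,E:wait,S:car1-GO,W:wait | queues: N=0 E=2 S=2 W=0
Step 2 [NS]: N:empty,E:wait,S:car2-GO,W:wait | queues: N=0 E=2 S=1 W=0
Step 3 [NS]: N:empty,E:wait,S:car4-GO,W:wait | queues: N=0 E=2 S=0 W=0
Step 4 [NS]: N:empty,E:wait,S:empty,W:wait | queues: N=0 E=2 S=0 W=0
Step 5 [EW]: N:wait,E:car3-GO,S:wait,W:empty | queues: N=0 E=1 S=0 W=0
Cars crossed by step 5: 5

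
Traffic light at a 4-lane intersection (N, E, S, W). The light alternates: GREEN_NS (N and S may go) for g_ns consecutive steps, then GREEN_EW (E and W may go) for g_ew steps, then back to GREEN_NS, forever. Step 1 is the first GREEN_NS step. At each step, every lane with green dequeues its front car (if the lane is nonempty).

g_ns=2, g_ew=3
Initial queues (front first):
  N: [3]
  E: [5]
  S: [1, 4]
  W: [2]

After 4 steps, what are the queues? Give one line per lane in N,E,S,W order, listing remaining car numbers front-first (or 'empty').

Step 1 [NS]: N:car3-GO,E:wait,S:car1-GO,W:wait | queues: N=0 E=1 S=1 W=1
Step 2 [NS]: N:empty,E:wait,S:car4-GO,W:wait | queues: N=0 E=1 S=0 W=1
Step 3 [EW]: N:wait,E:car5-GO,S:wait,W:car2-GO | queues: N=0 E=0 S=0 W=0

N: empty
E: empty
S: empty
W: empty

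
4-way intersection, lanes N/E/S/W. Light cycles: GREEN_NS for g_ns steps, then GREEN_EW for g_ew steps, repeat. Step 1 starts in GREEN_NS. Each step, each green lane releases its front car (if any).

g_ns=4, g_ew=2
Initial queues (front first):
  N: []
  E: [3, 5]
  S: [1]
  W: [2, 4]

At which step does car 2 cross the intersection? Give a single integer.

Step 1 [NS]: N:empty,E:wait,S:car1-GO,W:wait | queues: N=0 E=2 S=0 W=2
Step 2 [NS]: N:empty,E:wait,S:empty,W:wait | queues: N=0 E=2 S=0 W=2
Step 3 [NS]: N:empty,E:wait,S:empty,W:wait | queues: N=0 E=2 S=0 W=2
Step 4 [NS]: N:empty,E:wait,S:empty,W:wait | queues: N=0 E=2 S=0 W=2
Step 5 [EW]: N:wait,E:car3-GO,S:wait,W:car2-GO | queues: N=0 E=1 S=0 W=1
Step 6 [EW]: N:wait,E:car5-GO,S:wait,W:car4-GO | queues: N=0 E=0 S=0 W=0
Car 2 crosses at step 5

5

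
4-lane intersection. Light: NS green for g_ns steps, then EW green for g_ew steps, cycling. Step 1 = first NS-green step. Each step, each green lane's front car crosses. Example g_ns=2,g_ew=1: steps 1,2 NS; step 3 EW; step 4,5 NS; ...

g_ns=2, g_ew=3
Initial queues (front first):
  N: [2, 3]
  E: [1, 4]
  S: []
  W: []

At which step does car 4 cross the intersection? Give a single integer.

Step 1 [NS]: N:car2-GO,E:wait,S:empty,W:wait | queues: N=1 E=2 S=0 W=0
Step 2 [NS]: N:car3-GO,E:wait,S:empty,W:wait | queues: N=0 E=2 S=0 W=0
Step 3 [EW]: N:wait,E:car1-GO,S:wait,W:empty | queues: N=0 E=1 S=0 W=0
Step 4 [EW]: N:wait,E:car4-GO,S:wait,W:empty | queues: N=0 E=0 S=0 W=0
Car 4 crosses at step 4

4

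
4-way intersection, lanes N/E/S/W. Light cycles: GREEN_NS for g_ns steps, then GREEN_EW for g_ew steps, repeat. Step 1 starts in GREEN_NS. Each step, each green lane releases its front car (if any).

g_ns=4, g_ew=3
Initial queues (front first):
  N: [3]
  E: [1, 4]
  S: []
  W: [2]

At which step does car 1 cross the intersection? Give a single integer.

Step 1 [NS]: N:car3-GO,E:wait,S:empty,W:wait | queues: N=0 E=2 S=0 W=1
Step 2 [NS]: N:empty,E:wait,S:empty,W:wait | queues: N=0 E=2 S=0 W=1
Step 3 [NS]: N:empty,E:wait,S:empty,W:wait | queues: N=0 E=2 S=0 W=1
Step 4 [NS]: N:empty,E:wait,S:empty,W:wait | queues: N=0 E=2 S=0 W=1
Step 5 [EW]: N:wait,E:car1-GO,S:wait,W:car2-GO | queues: N=0 E=1 S=0 W=0
Step 6 [EW]: N:wait,E:car4-GO,S:wait,W:empty | queues: N=0 E=0 S=0 W=0
Car 1 crosses at step 5

5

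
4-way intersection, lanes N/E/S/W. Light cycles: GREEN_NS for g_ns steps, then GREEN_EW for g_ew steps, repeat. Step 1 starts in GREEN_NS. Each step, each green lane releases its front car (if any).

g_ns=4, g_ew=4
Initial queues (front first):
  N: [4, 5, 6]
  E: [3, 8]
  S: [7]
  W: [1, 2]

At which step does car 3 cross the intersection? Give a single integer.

Step 1 [NS]: N:car4-GO,E:wait,S:car7-GO,W:wait | queues: N=2 E=2 S=0 W=2
Step 2 [NS]: N:car5-GO,E:wait,S:empty,W:wait | queues: N=1 E=2 S=0 W=2
Step 3 [NS]: N:car6-GO,E:wait,S:empty,W:wait | queues: N=0 E=2 S=0 W=2
Step 4 [NS]: N:empty,E:wait,S:empty,W:wait | queues: N=0 E=2 S=0 W=2
Step 5 [EW]: N:wait,E:car3-GO,S:wait,W:car1-GO | queues: N=0 E=1 S=0 W=1
Step 6 [EW]: N:wait,E:car8-GO,S:wait,W:car2-GO | queues: N=0 E=0 S=0 W=0
Car 3 crosses at step 5

5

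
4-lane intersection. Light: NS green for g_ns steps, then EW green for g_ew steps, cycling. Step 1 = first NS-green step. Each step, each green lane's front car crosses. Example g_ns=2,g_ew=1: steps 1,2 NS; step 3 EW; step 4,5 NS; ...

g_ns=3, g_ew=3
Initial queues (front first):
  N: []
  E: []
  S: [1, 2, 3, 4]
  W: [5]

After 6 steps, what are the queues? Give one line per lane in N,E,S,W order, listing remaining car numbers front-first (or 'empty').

Step 1 [NS]: N:empty,E:wait,S:car1-GO,W:wait | queues: N=0 E=0 S=3 W=1
Step 2 [NS]: N:empty,E:wait,S:car2-GO,W:wait | queues: N=0 E=0 S=2 W=1
Step 3 [NS]: N:empty,E:wait,S:car3-GO,W:wait | queues: N=0 E=0 S=1 W=1
Step 4 [EW]: N:wait,E:empty,S:wait,W:car5-GO | queues: N=0 E=0 S=1 W=0
Step 5 [EW]: N:wait,E:empty,S:wait,W:empty | queues: N=0 E=0 S=1 W=0
Step 6 [EW]: N:wait,E:empty,S:wait,W:empty | queues: N=0 E=0 S=1 W=0

N: empty
E: empty
S: 4
W: empty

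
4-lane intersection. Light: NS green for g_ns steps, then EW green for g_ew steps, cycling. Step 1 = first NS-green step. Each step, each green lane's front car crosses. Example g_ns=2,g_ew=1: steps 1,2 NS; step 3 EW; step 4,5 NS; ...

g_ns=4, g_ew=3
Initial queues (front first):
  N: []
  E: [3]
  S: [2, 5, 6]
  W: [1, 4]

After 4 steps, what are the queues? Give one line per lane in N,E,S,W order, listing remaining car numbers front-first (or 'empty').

Step 1 [NS]: N:empty,E:wait,S:car2-GO,W:wait | queues: N=0 E=1 S=2 W=2
Step 2 [NS]: N:empty,E:wait,S:car5-GO,W:wait | queues: N=0 E=1 S=1 W=2
Step 3 [NS]: N:empty,E:wait,S:car6-GO,W:wait | queues: N=0 E=1 S=0 W=2
Step 4 [NS]: N:empty,E:wait,S:empty,W:wait | queues: N=0 E=1 S=0 W=2

N: empty
E: 3
S: empty
W: 1 4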